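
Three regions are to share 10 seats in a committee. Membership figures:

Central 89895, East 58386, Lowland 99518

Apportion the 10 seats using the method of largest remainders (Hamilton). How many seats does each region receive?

The standard divisor is 247799/10 ≈ 24779.9.
Standard quotas: Central 3.6277, East 2.3562, Lowland 4.0161.
Lower quotas: Central 3, East 2, Lowland 4 (sum 9, leaving 1 seat).
Remainders in descending order: Central 0.6277, East 0.3562, Lowland 0.0161.
Largest remainder: Central receives the extra seat.

Central=4, East=2, Lowland=4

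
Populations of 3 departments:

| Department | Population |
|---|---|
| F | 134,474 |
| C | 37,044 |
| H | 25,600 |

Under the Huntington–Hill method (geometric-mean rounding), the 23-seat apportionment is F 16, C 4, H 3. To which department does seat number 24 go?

C

Priority for the next seat is population ÷ (√(s·(s+1))).
Priorities: F 8153.684, C 8283.290, H 7390.083.
Highest priority: C.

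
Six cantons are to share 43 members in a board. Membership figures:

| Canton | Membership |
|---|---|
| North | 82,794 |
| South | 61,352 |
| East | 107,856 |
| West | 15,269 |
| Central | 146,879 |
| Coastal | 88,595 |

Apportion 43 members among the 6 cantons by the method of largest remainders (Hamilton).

The standard divisor is 502745/43 ≈ 11691.744.
Standard quotas: North 7.0814, South 5.2475, East 9.2250, West 1.3060, Central 12.5626, Coastal 7.5776.
Lower quotas: North 7, South 5, East 9, West 1, Central 12, Coastal 7 (sum 41, leaving 2 seats).
Remainders in descending order: Coastal 0.5776, Central 0.5626, West 0.3060, South 0.2475, East 0.2250, North 0.0814.
Largest remainders: Coastal, Central receive the extra seats.

North=7; South=5; East=9; West=1; Central=13; Coastal=8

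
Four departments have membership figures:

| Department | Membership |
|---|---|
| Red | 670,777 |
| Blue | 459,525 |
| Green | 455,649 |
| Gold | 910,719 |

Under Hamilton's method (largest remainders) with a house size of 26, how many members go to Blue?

Standard divisor: 2496670 ÷ 26 ≈ 96025.769.
Standard quotas: Red 6.9854, Blue 4.7854, Green 4.7451, Gold 9.4841.
Lower quotas: Red 6, Blue 4, Green 4, Gold 9 (sum 23, leaving 3 seats).
Remainders in descending order: Red 0.9854, Blue 0.7854, Green 0.7451, Gold 0.4841.
Largest remainders: Red, Blue, Green receive the extra seats.
Blue receives 5.

5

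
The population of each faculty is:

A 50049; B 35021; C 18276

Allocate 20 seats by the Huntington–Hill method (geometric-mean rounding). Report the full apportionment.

With divisor 5275.7: modified quotas A 9.487, B 6.638, C 3.464.
Geometric-mean thresholds: A √(9·10)=9.487, B √(6·7)=6.481, C √(3·4)=3.464.
Each quota rounded against its threshold gives A 9, B 7, C 4 (total 20).

A 9; B 7; C 4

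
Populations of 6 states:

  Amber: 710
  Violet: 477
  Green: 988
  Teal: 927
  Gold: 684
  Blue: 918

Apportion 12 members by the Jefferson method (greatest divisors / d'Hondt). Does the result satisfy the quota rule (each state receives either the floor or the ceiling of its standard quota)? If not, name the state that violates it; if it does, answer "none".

none

Standard quotas: Amber 1.811, Violet 1.217, Green 2.520, Teal 2.365, Gold 1.745, Blue 2.342.
Jefferson allocation: Amber 2, Violet 1, Green 3, Teal 2, Gold 2, Blue 2.
Every allocation lies between the lower and upper quota.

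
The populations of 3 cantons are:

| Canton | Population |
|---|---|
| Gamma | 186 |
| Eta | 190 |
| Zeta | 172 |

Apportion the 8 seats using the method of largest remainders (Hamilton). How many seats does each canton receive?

The standard divisor is 548/8 ≈ 68.5.
Standard quotas: Gamma 2.715, Eta 2.774, Zeta 2.511.
Lower quotas: Gamma 2, Eta 2, Zeta 2 (sum 6, leaving 2 seats).
Remainders in descending order: Eta 0.774, Gamma 0.715, Zeta 0.511.
The surplus seats go to Eta, Gamma.

Gamma 3, Eta 3, Zeta 2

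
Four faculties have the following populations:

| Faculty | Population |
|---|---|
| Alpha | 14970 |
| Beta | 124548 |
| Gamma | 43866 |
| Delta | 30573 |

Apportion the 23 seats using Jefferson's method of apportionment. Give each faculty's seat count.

Alpha: 1, Beta: 14, Gamma: 5, Delta: 3

Standard divisor 213957/23 ≈ 9302.478; standard quotas: Alpha 1.609, Beta 13.389, Gamma 4.716, Delta 3.287.
Rounding down gives 1, 13, 4, 3 = 21 seats, so the divisor must be adjusted.
With modified divisor 8500: modified quotas Alpha 1.761, Beta 14.653, Gamma 5.161, Delta 3.597.
Rounding down: Alpha 1, Beta 14, Gamma 5, Delta 3 (total 23).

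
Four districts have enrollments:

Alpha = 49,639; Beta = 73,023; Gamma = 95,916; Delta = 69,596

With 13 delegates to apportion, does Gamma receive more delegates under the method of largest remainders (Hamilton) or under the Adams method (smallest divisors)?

Hamilton: Alpha 2, Beta 3, Gamma 5, Delta 3.
Adams: Alpha 3, Beta 3, Gamma 4, Delta 3.
Gamma gets 5 under Hamilton and 4 under Adams.

Hamilton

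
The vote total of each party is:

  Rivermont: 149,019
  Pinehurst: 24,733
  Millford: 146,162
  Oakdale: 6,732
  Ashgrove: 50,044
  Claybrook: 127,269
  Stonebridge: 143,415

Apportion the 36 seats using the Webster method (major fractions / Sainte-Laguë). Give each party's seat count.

Standard divisor 647374/36 ≈ 17982.611; standard quotas: Rivermont 8.287, Pinehurst 1.375, Millford 8.128, Oakdale 0.374, Ashgrove 2.783, Claybrook 7.077, Stonebridge 7.975.
Rounding to the nearest integer gives 8, 1, 8, 0, 3, 7, 8 = 35 seats, so the divisor must be adjusted.
With modified divisor 17400: modified quotas Rivermont 8.564, Pinehurst 1.421, Millford 8.400, Oakdale 0.387, Ashgrove 2.876, Claybrook 7.314, Stonebridge 8.242.
Rounding to the nearest integer: Rivermont 9, Pinehurst 1, Millford 8, Oakdale 0, Ashgrove 3, Claybrook 7, Stonebridge 8 (total 36).

Rivermont: 9; Pinehurst: 1; Millford: 8; Oakdale: 0; Ashgrove: 3; Claybrook: 7; Stonebridge: 8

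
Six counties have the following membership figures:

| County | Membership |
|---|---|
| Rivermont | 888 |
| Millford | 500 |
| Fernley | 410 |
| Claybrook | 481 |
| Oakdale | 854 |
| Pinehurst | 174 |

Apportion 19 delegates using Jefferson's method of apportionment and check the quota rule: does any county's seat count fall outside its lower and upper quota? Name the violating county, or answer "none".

Standard quotas: Rivermont 5.102, Millford 2.873, Fernley 2.356, Claybrook 2.764, Oakdale 4.907, Pinehurst 1.000.
Jefferson allocation: Rivermont 5, Millford 3, Fernley 2, Claybrook 3, Oakdale 5, Pinehurst 1.
Every allocation lies between the lower and upper quota.

none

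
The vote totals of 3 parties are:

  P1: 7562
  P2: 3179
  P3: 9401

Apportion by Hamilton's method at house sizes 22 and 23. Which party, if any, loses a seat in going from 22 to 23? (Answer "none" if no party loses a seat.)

P2

At 22 seats: P1 8, P2 4, P3 10.
At 23 seats: P1 9, P2 3, P3 11.
P2 drops from 4 to 3.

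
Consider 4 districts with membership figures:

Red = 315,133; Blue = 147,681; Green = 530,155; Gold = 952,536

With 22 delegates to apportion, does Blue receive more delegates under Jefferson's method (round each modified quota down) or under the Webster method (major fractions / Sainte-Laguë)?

Webster

Jefferson: Red 3, Blue 1, Green 6, Gold 12.
Webster: Red 3, Blue 2, Green 6, Gold 11.
Blue gets 1 under Jefferson and 2 under Webster.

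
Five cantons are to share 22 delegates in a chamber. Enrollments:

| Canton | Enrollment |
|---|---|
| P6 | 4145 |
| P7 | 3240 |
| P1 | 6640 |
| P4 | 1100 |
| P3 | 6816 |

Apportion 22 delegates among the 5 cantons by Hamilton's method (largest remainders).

P6: 4, P7: 3, P1: 7, P4: 1, P3: 7

The standard divisor is 21941/22 ≈ 997.318.
Standard quotas: P6 4.1561, P7 3.2487, P1 6.6579, P4 1.1030, P3 6.8343.
Lower quotas: P6 4, P7 3, P1 6, P4 1, P3 6 (sum 20, leaving 2 seats).
Remainders in descending order: P3 0.8343, P1 0.6579, P7 0.2487, P6 0.1561, P4 0.1030.
The surplus seats go to P3, P1.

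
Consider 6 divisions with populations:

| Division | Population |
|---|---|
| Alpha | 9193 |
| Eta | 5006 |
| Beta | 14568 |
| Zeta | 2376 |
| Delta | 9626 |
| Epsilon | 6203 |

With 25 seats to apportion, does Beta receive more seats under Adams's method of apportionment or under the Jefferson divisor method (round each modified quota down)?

Jefferson

Adams: Alpha 5, Eta 3, Beta 7, Zeta 2, Delta 5, Epsilon 3.
Jefferson: Alpha 5, Eta 3, Beta 8, Zeta 1, Delta 5, Epsilon 3.
Beta gets 7 under Adams and 8 under Jefferson.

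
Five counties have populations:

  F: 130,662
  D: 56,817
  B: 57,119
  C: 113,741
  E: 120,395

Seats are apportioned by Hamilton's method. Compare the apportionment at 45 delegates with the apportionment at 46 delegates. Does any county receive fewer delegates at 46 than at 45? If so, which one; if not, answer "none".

B

At 45 seats: F 12, D 5, B 6, C 11, E 11.
At 46 seats: F 13, D 5, B 5, C 11, E 12.
B drops from 6 to 5.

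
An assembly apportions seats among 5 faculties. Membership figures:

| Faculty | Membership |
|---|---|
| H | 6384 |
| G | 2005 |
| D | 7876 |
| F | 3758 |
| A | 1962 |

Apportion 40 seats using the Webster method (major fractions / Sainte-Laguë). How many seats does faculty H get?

11

Standard divisor 21985/40 ≈ 549.625; standard quotas: H 11.615, G 3.648, D 14.330, F 6.837, A 3.570.
Rounding to the nearest integer gives 12, 4, 14, 7, 4 = 41 seats, so the divisor must be adjusted.
With modified divisor 556.76: modified quotas H 11.466, G 3.601, D 14.146, F 6.750, A 3.524.
Rounding to the nearest integer: H 11, G 4, D 14, F 7, A 4 (total 40).
H receives 11.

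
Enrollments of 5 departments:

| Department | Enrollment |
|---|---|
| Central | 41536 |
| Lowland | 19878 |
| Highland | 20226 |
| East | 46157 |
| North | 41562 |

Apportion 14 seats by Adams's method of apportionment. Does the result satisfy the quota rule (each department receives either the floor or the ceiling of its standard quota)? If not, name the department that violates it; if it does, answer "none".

none

Standard quotas: Central 3.434, Lowland 1.643, Highland 1.672, East 3.816, North 3.436.
Adams allocation: Central 3, Lowland 2, Highland 2, East 4, North 3.
Every allocation lies between the lower and upper quota.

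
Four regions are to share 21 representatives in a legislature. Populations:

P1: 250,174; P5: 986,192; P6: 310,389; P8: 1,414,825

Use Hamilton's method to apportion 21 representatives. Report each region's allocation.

P1 2; P5 7; P6 2; P8 10

Total 2961580; standard divisor 2961580/21 ≈ 141027.619.
Standard quotas: P1 1.7739, P5 6.9929, P6 2.2009, P8 10.0323.
Lower quotas: P1 1, P5 6, P6 2, P8 10 (sum 19, leaving 2 seats).
Remainders in descending order: P5 0.9929, P1 0.7739, P6 0.2009, P8 0.0323.
Largest remainders: P5, P1 receive the extra seats.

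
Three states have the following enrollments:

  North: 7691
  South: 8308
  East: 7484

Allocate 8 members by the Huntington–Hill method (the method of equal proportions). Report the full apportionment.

North: 3, South: 3, East: 2

With divisor 3098: modified quotas North 2.483, South 2.682, East 2.416.
Geometric-mean thresholds: North √(2·3)=2.449, South √(2·3)=2.449, East √(2·3)=2.449.
Each quota rounded against its threshold gives North 3, South 3, East 2 (total 8).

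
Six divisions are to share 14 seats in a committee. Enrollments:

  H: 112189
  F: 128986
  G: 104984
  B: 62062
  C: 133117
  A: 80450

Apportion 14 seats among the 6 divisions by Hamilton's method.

The standard divisor is 621788/14 ≈ 44413.429.
Standard quotas: H 2.5260, F 2.9042, G 2.3638, B 1.3974, C 2.9972, A 1.8114.
Lower quotas: H 2, F 2, G 2, B 1, C 2, A 1 (sum 10, leaving 4 seats).
Remainders in descending order: C 0.9972, F 0.9042, A 0.8114, H 0.5260, B 0.3974, G 0.3638.
Largest remainders: C, F, A, H receive the extra seats.

H 3; F 3; G 2; B 1; C 3; A 2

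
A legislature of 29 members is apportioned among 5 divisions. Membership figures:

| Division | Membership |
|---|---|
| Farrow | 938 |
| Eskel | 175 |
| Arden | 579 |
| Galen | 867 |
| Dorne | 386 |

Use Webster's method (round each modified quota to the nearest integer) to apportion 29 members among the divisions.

Standard divisor 2945/29 ≈ 101.552; standard quotas: Farrow 9.237, Eskel 1.723, Arden 5.702, Galen 8.538, Dorne 3.801.
Rounding to the nearest integer gives 9, 2, 6, 9, 4 = 30 seats, so the divisor must be adjusted.
With modified divisor 104: modified quotas Farrow 9.019, Eskel 1.683, Arden 5.567, Galen 8.337, Dorne 3.712.
Rounding to the nearest integer: Farrow 9, Eskel 2, Arden 6, Galen 8, Dorne 4 (total 29).

Farrow 9, Eskel 2, Arden 6, Galen 8, Dorne 4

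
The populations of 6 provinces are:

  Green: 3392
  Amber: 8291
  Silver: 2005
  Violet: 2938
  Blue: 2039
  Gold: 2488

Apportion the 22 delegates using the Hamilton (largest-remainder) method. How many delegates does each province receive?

The standard divisor is 21153/22 ≈ 961.5.
Standard quotas: Green 3.5278, Amber 8.6230, Silver 2.0853, Violet 3.0556, Blue 2.1206, Gold 2.5876.
Lower quotas: Green 3, Amber 8, Silver 2, Violet 3, Blue 2, Gold 2 (sum 20, leaving 2 seats).
Remainders in descending order: Amber 0.6230, Gold 0.5876, Green 0.5278, Blue 0.1206, Silver 0.0853, Violet 0.0556.
Largest remainders: Amber, Gold receive the extra seats.

Green=3; Amber=9; Silver=2; Violet=3; Blue=2; Gold=3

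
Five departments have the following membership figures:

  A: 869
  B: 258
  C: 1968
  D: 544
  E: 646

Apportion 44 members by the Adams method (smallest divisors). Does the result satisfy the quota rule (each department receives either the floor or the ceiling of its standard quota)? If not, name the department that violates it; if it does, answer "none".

C

Standard quotas: A 8.923, B 2.649, C 20.208, D 5.586, E 6.633.
Adams allocation: A 9, B 3, C 19, D 6, E 7.
C has quota 20.208 (lower 20, upper 21) but receives 19 — outside the quota interval.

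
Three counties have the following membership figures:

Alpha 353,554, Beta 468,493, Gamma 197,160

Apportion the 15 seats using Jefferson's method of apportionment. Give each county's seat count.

Standard divisor 1019207/15 ≈ 67947.133; standard quotas: Alpha 5.203, Beta 6.895, Gamma 2.902.
Rounding down gives 5, 6, 2 = 13 seats, so the divisor must be adjusted.
With modified divisor 62300: modified quotas Alpha 5.675, Beta 7.520, Gamma 3.165.
Rounding down: Alpha 5, Beta 7, Gamma 3 (total 15).

Alpha 5; Beta 7; Gamma 3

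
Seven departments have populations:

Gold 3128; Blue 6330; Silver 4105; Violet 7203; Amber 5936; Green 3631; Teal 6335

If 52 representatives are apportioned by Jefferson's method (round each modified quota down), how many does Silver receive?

6

Standard divisor 36668/52 ≈ 705.154; standard quotas: Gold 4.436, Blue 8.977, Silver 5.821, Violet 10.215, Amber 8.418, Green 5.149, Teal 8.984.
Rounding down gives 4, 8, 5, 10, 8, 5, 8 = 48 seats, so the divisor must be adjusted.
With modified divisor 657: modified quotas Gold 4.761, Blue 9.635, Silver 6.248, Violet 10.963, Amber 9.035, Green 5.527, Teal 9.642.
Rounding down: Gold 4, Blue 9, Silver 6, Violet 10, Amber 9, Green 5, Teal 9 (total 52).
Silver receives 6.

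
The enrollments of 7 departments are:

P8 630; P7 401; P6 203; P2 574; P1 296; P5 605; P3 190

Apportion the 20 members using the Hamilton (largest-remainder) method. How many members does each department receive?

Standard divisor: 2899 ÷ 20 ≈ 144.95.
Standard quotas: P8 4.346, P7 2.766, P6 1.400, P2 3.960, P1 2.042, P5 4.174, P3 1.311.
Lower quotas: P8 4, P7 2, P6 1, P2 3, P1 2, P5 4, P3 1 (sum 17, leaving 3 seats).
Remainders in descending order: P2 0.960, P7 0.766, P6 0.400, P8 0.346, P3 0.311, P5 0.174, P1 0.042.
Largest remainders: P2, P7, P6 receive the extra seats.

P8=4; P7=3; P6=2; P2=4; P1=2; P5=4; P3=1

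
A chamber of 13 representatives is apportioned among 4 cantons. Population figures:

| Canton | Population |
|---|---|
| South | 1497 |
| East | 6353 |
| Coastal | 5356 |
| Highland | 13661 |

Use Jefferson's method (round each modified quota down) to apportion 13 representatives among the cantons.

South 0, East 3, Coastal 3, Highland 7

Standard divisor 26867/13 ≈ 2066.692; standard quotas: South 0.724, East 3.074, Coastal 2.592, Highland 6.610.
Rounding down gives 0, 3, 2, 6 = 11 seats, so the divisor must be adjusted.
With modified divisor 1750: modified quotas South 0.855, East 3.630, Coastal 3.061, Highland 7.806.
Rounding down: South 0, East 3, Coastal 3, Highland 7 (total 13).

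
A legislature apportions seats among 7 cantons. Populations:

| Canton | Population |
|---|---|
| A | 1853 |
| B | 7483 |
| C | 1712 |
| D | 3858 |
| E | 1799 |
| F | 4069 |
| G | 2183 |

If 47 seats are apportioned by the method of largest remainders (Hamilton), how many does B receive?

Standard divisor: 22957 ÷ 47 ≈ 488.447.
Standard quotas: A 3.7937, B 15.3200, C 3.5050, D 7.8985, E 3.6831, F 8.3305, G 4.4693.
Lower quotas: A 3, B 15, C 3, D 7, E 3, F 8, G 4 (sum 43, leaving 4 seats).
Remainders in descending order: D 0.8985, A 0.7937, E 0.6831, C 0.5050, G 0.4693, F 0.3305, B 0.3200.
The surplus seats go to D, A, E, C.
B receives 15.

15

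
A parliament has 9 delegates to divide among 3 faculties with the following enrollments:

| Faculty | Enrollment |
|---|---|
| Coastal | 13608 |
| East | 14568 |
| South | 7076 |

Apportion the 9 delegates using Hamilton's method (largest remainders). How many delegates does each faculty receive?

Coastal: 3; East: 4; South: 2

The standard divisor is 35252/9 ≈ 3916.889.
Standard quotas: Coastal 3.4742, East 3.7193, South 1.8065.
Lower quotas: Coastal 3, East 3, South 1 (sum 7, leaving 2 seats).
Remainders in descending order: South 0.8065, East 0.7193, Coastal 0.4742.
Largest remainders: South, East receive the extra seats.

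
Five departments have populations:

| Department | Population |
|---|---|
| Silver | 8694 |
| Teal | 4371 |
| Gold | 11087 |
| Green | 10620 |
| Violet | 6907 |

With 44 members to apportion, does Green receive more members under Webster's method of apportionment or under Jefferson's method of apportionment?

Jefferson

Webster: Silver 9, Teal 5, Gold 12, Green 11, Violet 7.
Jefferson: Silver 9, Teal 4, Gold 12, Green 12, Violet 7.
Green gets 11 under Webster and 12 under Jefferson.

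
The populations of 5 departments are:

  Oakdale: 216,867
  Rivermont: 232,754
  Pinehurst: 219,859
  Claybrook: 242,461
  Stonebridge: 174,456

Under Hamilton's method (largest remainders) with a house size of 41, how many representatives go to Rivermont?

Total 1086397; standard divisor 1086397/41 ≈ 26497.488.
Standard quotas: Oakdale 8.1844, Rivermont 8.7840, Pinehurst 8.2974, Claybrook 9.1503, Stonebridge 6.5839.
Lower quotas: Oakdale 8, Rivermont 8, Pinehurst 8, Claybrook 9, Stonebridge 6 (sum 39, leaving 2 seats).
Remainders in descending order: Rivermont 0.7840, Stonebridge 0.5839, Pinehurst 0.2974, Oakdale 0.1844, Claybrook 0.1503.
Largest remainders: Rivermont, Stonebridge receive the extra seats.
Rivermont receives 9.

9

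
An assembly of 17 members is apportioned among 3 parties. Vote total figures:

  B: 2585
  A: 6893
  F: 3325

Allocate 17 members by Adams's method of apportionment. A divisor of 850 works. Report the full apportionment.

With modified divisor 850: modified quotas B 3.041, A 8.109, F 3.912.
Rounding up: B 4, A 9, F 4 (total 17).

B 4, A 9, F 4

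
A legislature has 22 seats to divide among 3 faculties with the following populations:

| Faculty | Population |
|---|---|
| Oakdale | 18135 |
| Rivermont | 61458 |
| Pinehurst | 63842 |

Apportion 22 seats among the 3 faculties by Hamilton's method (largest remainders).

Standard divisor: 143435 ÷ 22 ≈ 6519.773.
Standard quotas: Oakdale 2.7815, Rivermont 9.4264, Pinehurst 9.7921.
Lower quotas: Oakdale 2, Rivermont 9, Pinehurst 9 (sum 20, leaving 2 seats).
Remainders in descending order: Pinehurst 0.7921, Oakdale 0.7815, Rivermont 0.4264.
The surplus seats go to Pinehurst, Oakdale.

Oakdale: 3, Rivermont: 9, Pinehurst: 10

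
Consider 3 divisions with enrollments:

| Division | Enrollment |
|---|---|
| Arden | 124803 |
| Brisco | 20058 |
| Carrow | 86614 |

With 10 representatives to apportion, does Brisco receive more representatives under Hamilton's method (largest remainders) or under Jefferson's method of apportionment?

Hamilton

Hamilton: Arden 5, Brisco 1, Carrow 4.
Jefferson: Arden 6, Brisco 0, Carrow 4.
Brisco gets 1 under Hamilton and 0 under Jefferson.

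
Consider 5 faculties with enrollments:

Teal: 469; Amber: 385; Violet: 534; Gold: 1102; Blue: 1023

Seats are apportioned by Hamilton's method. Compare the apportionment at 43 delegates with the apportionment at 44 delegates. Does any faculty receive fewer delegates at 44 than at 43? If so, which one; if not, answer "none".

At 43 seats: Teal 6, Amber 5, Violet 7, Gold 13, Blue 12.
At 44 seats: Teal 6, Amber 5, Violet 6, Gold 14, Blue 13.
Violet drops from 7 to 6.

Violet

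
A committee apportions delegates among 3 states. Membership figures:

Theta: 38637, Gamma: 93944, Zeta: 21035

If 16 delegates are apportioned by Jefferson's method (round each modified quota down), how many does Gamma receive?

Standard divisor 153616/16 ≈ 9601; standard quotas: Theta 4.024, Gamma 9.785, Zeta 2.191.
Rounding down gives 4, 9, 2 = 15 seats, so the divisor must be adjusted.
With modified divisor 9000: modified quotas Theta 4.293, Gamma 10.438, Zeta 2.337.
Rounding down: Theta 4, Gamma 10, Zeta 2 (total 16).
Gamma receives 10.

10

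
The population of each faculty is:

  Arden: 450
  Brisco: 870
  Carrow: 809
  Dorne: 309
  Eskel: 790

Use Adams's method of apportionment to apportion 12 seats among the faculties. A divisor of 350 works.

Arden 2, Brisco 3, Carrow 3, Dorne 1, Eskel 3

With modified divisor 350: modified quotas Arden 1.286, Brisco 2.486, Carrow 2.311, Dorne 0.883, Eskel 2.257.
Rounding up: Arden 2, Brisco 3, Carrow 3, Dorne 1, Eskel 3 (total 12).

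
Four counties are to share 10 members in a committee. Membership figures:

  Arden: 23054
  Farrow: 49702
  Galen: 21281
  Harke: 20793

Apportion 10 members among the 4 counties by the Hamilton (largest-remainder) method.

The standard divisor is 114830/10 = 11483.
Standard quotas: Arden 2.0077, Farrow 4.3283, Galen 1.8533, Harke 1.8108.
Lower quotas: Arden 2, Farrow 4, Galen 1, Harke 1 (sum 8, leaving 2 seats).
Remainders in descending order: Galen 0.8533, Harke 0.8108, Farrow 0.3283, Arden 0.0077.
Largest remainders: Galen, Harke receive the extra seats.

Arden 2, Farrow 4, Galen 2, Harke 2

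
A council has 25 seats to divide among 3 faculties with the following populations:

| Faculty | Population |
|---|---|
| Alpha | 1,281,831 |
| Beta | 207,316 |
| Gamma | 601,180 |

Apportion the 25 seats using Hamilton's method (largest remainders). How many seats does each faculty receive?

Alpha: 15, Beta: 3, Gamma: 7

The standard divisor is 2090327/25 ≈ 83613.08.
Standard quotas: Alpha 15.3305, Beta 2.4795, Gamma 7.1900.
Lower quotas: Alpha 15, Beta 2, Gamma 7 (sum 24, leaving 1 seat).
Remainders in descending order: Beta 0.4795, Alpha 0.3305, Gamma 0.1900.
Largest remainder: Beta receives the extra seat.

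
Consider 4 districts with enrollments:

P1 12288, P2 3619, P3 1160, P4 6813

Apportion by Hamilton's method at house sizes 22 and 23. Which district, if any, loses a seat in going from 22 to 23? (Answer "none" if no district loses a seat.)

At 22 seats: P1 11, P2 4, P3 1, P4 6.
At 23 seats: P1 12, P2 3, P3 1, P4 7.
P2 drops from 4 to 3.

P2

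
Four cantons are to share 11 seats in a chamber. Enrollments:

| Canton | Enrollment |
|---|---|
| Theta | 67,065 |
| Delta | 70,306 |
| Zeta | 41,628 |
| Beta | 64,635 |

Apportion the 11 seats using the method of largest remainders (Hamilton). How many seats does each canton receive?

Theta: 3; Delta: 3; Zeta: 2; Beta: 3

Total 243634; standard divisor 243634/11 ≈ 22148.545.
Standard quotas: Theta 3.0280, Delta 3.1743, Zeta 1.8795, Beta 2.9183.
Lower quotas: Theta 3, Delta 3, Zeta 1, Beta 2 (sum 9, leaving 2 seats).
Remainders in descending order: Beta 0.9183, Zeta 0.8795, Delta 0.1743, Theta 0.0280.
The surplus seats go to Beta, Zeta.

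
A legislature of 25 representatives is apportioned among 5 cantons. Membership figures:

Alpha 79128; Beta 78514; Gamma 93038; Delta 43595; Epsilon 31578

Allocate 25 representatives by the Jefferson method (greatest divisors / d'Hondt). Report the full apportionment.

Alpha=6; Beta=6; Gamma=8; Delta=3; Epsilon=2

Standard divisor 325853/25 ≈ 13034.12; standard quotas: Alpha 6.071, Beta 6.024, Gamma 7.138, Delta 3.345, Epsilon 2.423.
Rounding down gives 6, 6, 7, 3, 2 = 24 seats, so the divisor must be adjusted.
With modified divisor 11500: modified quotas Alpha 6.881, Beta 6.827, Gamma 8.090, Delta 3.791, Epsilon 2.746.
Rounding down: Alpha 6, Beta 6, Gamma 8, Delta 3, Epsilon 2 (total 25).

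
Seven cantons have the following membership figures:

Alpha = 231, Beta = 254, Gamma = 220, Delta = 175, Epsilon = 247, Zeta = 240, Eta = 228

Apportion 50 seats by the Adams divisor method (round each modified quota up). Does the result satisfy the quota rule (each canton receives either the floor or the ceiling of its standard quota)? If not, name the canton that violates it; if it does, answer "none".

Standard quotas: Alpha 7.241, Beta 7.962, Gamma 6.897, Delta 5.486, Epsilon 7.743, Zeta 7.524, Eta 7.147.
Adams allocation: Alpha 7, Beta 8, Gamma 7, Delta 6, Epsilon 8, Zeta 7, Eta 7.
Every allocation lies between the lower and upper quota.

none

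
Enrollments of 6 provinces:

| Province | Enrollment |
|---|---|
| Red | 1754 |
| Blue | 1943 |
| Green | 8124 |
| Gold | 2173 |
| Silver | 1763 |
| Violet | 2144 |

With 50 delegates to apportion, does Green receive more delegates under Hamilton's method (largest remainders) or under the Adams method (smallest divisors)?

Hamilton

Hamilton: Red 5, Blue 5, Green 23, Gold 6, Silver 5, Violet 6.
Adams: Red 5, Blue 6, Green 22, Gold 6, Silver 5, Violet 6.
Green gets 23 under Hamilton and 22 under Adams.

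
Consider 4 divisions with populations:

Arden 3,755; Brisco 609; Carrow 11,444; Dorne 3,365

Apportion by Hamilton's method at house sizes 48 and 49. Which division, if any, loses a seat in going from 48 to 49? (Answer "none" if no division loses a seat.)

Brisco

At 48 seats: Arden 9, Brisco 2, Carrow 29, Dorne 8.
At 49 seats: Arden 10, Brisco 1, Carrow 29, Dorne 9.
Brisco drops from 2 to 1.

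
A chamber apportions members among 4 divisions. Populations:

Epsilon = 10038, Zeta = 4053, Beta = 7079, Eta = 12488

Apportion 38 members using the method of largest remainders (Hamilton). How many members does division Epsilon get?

11

Standard divisor: 33658 ÷ 38 ≈ 885.737.
Standard quotas: Epsilon 11.3329, Zeta 4.5759, Beta 7.9922, Eta 14.0990.
Lower quotas: Epsilon 11, Zeta 4, Beta 7, Eta 14 (sum 36, leaving 2 seats).
Remainders in descending order: Beta 0.9922, Zeta 0.5759, Epsilon 0.3329, Eta 0.0990.
Largest remainders: Beta, Zeta receive the extra seats.
Epsilon receives 11.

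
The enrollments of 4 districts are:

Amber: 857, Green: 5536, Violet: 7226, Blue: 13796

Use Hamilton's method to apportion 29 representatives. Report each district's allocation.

The standard divisor is 27415/29 ≈ 945.345.
Standard quotas: Amber 0.9065, Green 5.8561, Violet 7.6438, Blue 14.5936.
Lower quotas: Amber 0, Green 5, Violet 7, Blue 14 (sum 26, leaving 3 seats).
Remainders in descending order: Amber 0.9065, Green 0.8561, Violet 0.6438, Blue 0.5936.
Largest remainders: Amber, Green, Violet receive the extra seats.

Amber 1; Green 6; Violet 8; Blue 14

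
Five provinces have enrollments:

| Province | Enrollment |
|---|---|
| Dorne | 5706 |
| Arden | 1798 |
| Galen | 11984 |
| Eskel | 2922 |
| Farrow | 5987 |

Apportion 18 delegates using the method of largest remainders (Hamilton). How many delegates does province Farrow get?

4

Total 28397; standard divisor 28397/18 ≈ 1577.611.
Standard quotas: Dorne 3.6169, Arden 1.1397, Galen 7.5963, Eskel 1.8522, Farrow 3.7950.
Lower quotas: Dorne 3, Arden 1, Galen 7, Eskel 1, Farrow 3 (sum 15, leaving 3 seats).
Remainders in descending order: Eskel 0.8522, Farrow 0.7950, Dorne 0.6169, Galen 0.5963, Arden 0.1397.
Largest remainders: Eskel, Farrow, Dorne receive the extra seats.
Farrow receives 4.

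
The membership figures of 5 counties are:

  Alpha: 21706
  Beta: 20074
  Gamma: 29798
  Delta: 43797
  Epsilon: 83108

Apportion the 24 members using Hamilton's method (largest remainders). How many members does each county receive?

Alpha: 3; Beta: 2; Gamma: 4; Delta: 5; Epsilon: 10

The standard divisor is 198483/24 ≈ 8270.125.
Standard quotas: Alpha 2.6246, Beta 2.4273, Gamma 3.6031, Delta 5.2958, Epsilon 10.0492.
Lower quotas: Alpha 2, Beta 2, Gamma 3, Delta 5, Epsilon 10 (sum 22, leaving 2 seats).
Remainders in descending order: Alpha 0.6246, Gamma 0.6031, Beta 0.4273, Delta 0.2958, Epsilon 0.0492.
The surplus seats go to Alpha, Gamma.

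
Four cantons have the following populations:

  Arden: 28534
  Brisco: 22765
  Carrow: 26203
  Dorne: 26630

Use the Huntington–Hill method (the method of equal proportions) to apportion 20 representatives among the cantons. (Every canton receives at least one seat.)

With divisor 5150: modified quotas Arden 5.541, Brisco 4.420, Carrow 5.088, Dorne 5.171.
Geometric-mean thresholds: Arden √(5·6)=5.477, Brisco √(4·5)=4.472, Carrow √(5·6)=5.477, Dorne √(5·6)=5.477.
Each quota rounded against its threshold gives Arden 6, Brisco 4, Carrow 5, Dorne 5 (total 20).

Arden: 6, Brisco: 4, Carrow: 5, Dorne: 5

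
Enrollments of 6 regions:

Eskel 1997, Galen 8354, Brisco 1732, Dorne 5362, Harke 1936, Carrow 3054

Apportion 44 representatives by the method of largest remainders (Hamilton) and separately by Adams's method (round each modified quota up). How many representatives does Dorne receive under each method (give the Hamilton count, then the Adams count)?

Hamilton: Eskel 4, Galen 16, Brisco 3, Dorne 11, Harke 4, Carrow 6.
Adams: Eskel 4, Galen 16, Brisco 4, Dorne 10, Harke 4, Carrow 6.
Dorne gets 11 under Hamilton and 10 under Adams.

11 and 10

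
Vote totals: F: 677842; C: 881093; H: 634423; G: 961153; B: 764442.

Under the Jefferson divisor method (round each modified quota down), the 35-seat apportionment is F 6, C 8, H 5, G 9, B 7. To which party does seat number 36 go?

Priority for the next seat is population ÷ (current seats + 1).
Priorities: F 96834.571, C 97899.222, H 105737.167, G 96115.300, B 95555.250.
Highest priority: H.

H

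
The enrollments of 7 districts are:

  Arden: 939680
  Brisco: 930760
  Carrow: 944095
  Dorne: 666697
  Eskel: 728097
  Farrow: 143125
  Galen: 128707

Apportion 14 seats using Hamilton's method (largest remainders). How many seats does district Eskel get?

2

The standard divisor is 4481161/14 ≈ 320082.929.
Standard quotas: Arden 2.9357, Brisco 2.9079, Carrow 2.9495, Dorne 2.0829, Eskel 2.2747, Farrow 0.4471, Galen 0.4021.
Lower quotas: Arden 2, Brisco 2, Carrow 2, Dorne 2, Eskel 2, Farrow 0, Galen 0 (sum 10, leaving 4 seats).
Remainders in descending order: Carrow 0.9495, Arden 0.9357, Brisco 0.9079, Farrow 0.4471, Galen 0.4021, Eskel 0.2747, Dorne 0.0829.
Largest remainders: Carrow, Arden, Brisco, Farrow receive the extra seats.
Eskel receives 2.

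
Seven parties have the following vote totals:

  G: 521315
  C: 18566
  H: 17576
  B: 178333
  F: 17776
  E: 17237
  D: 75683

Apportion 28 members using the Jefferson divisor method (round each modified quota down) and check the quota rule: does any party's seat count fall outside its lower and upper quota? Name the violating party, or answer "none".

G

Standard quotas: G 17.244, C 0.614, H 0.581, B 5.899, F 0.588, E 0.570, D 2.503.
Jefferson allocation: G 20, C 0, H 0, B 6, F 0, E 0, D 2.
G has quota 17.244 (lower 17, upper 18) but receives 20 — outside the quota interval.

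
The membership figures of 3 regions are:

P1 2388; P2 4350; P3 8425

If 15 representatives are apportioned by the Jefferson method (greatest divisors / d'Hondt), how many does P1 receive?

Standard divisor 15163/15 ≈ 1010.867; standard quotas: P1 2.362, P2 4.303, P3 8.334.
Rounding down gives 2, 4, 8 = 14 seats, so the divisor must be adjusted.
With modified divisor 900: modified quotas P1 2.653, P2 4.833, P3 9.361.
Rounding down: P1 2, P2 4, P3 9 (total 15).
P1 receives 2.

2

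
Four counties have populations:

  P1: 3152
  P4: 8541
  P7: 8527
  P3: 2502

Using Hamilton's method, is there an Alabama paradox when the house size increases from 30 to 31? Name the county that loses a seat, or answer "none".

At 30 seats: P1 4, P4 11, P7 11, P3 4.
At 31 seats: P1 4, P4 12, P7 12, P3 3.
P3 drops from 4 to 3.

P3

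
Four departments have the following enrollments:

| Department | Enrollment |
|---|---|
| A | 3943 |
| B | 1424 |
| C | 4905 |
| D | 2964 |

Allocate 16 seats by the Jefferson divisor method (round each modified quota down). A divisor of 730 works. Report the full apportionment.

A 5; B 1; C 6; D 4

With modified divisor 730: modified quotas A 5.401, B 1.951, C 6.719, D 4.060.
Rounding down: A 5, B 1, C 6, D 4 (total 16).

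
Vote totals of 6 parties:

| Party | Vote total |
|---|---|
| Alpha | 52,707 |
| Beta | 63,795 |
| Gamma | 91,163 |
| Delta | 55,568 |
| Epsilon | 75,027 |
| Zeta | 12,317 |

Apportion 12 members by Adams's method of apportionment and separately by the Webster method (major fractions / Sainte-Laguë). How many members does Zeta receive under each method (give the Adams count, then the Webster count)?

Adams: Alpha 2, Beta 2, Gamma 3, Delta 2, Epsilon 2, Zeta 1.
Webster: Alpha 2, Beta 2, Gamma 3, Delta 2, Epsilon 3, Zeta 0.
Zeta gets 1 under Adams and 0 under Webster.

1 and 0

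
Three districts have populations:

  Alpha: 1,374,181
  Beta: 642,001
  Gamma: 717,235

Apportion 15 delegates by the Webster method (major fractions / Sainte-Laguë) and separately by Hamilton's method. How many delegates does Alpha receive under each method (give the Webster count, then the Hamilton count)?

7 and 8

Webster: Alpha 7, Beta 4, Gamma 4.
Hamilton: Alpha 8, Beta 3, Gamma 4.
Alpha gets 7 under Webster and 8 under Hamilton.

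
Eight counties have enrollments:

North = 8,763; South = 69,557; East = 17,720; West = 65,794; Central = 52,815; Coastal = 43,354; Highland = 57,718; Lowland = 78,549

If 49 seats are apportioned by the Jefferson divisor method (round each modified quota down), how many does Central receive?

Standard divisor 394270/49 ≈ 8046.327; standard quotas: North 1.089, South 8.645, East 2.202, West 8.177, Central 6.564, Coastal 5.388, Highland 7.173, Lowland 9.762.
Rounding down gives 1, 8, 2, 8, 6, 5, 7, 9 = 46 seats, so the divisor must be adjusted.
With modified divisor 7400: modified quotas North 1.184, South 9.400, East 2.395, West 8.891, Central 7.137, Coastal 5.859, Highland 7.800, Lowland 10.615.
Rounding down: North 1, South 9, East 2, West 8, Central 7, Coastal 5, Highland 7, Lowland 10 (total 49).
Central receives 7.

7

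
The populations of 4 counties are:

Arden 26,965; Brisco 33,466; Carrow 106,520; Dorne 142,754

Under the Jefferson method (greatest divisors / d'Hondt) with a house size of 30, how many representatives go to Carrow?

Standard divisor 309705/30 ≈ 10323.5; standard quotas: Arden 2.612, Brisco 3.242, Carrow 10.318, Dorne 13.828.
Rounding down gives 2, 3, 10, 13 = 28 seats, so the divisor must be adjusted.
With modified divisor 9600: modified quotas Arden 2.809, Brisco 3.486, Carrow 11.096, Dorne 14.870.
Rounding down: Arden 2, Brisco 3, Carrow 11, Dorne 14 (total 30).
Carrow receives 11.

11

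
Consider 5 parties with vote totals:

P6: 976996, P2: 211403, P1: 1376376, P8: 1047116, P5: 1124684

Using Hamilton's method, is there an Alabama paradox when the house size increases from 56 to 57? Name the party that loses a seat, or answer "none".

At 56 seats: P6 12, P2 3, P1 16, P8 12, P5 13.
At 57 seats: P6 12, P2 2, P1 17, P8 13, P5 13.
P2 drops from 3 to 2.

P2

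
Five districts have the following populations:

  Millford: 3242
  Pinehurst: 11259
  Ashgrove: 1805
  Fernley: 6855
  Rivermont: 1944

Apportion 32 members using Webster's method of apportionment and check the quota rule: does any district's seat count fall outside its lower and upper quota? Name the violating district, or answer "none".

none

Standard quotas: Millford 4.132, Pinehurst 14.351, Ashgrove 2.301, Fernley 8.738, Rivermont 2.478.
Webster allocation: Millford 4, Pinehurst 14, Ashgrove 2, Fernley 9, Rivermont 3.
Every allocation lies between the lower and upper quota.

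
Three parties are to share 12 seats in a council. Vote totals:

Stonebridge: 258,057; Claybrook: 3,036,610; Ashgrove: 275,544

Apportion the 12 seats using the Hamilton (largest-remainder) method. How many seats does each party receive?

Stonebridge=1; Claybrook=10; Ashgrove=1

The standard divisor is 3570211/12 ≈ 297517.583.
Standard quotas: Stonebridge 0.8674, Claybrook 10.2065, Ashgrove 0.9261.
Lower quotas: Stonebridge 0, Claybrook 10, Ashgrove 0 (sum 10, leaving 2 seats).
Remainders in descending order: Ashgrove 0.9261, Stonebridge 0.8674, Claybrook 0.2065.
The surplus seats go to Ashgrove, Stonebridge.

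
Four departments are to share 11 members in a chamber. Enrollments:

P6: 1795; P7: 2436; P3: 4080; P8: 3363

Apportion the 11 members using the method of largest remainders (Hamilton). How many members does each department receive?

P6 2, P7 2, P3 4, P8 3

Standard divisor: 11674 ÷ 11 ≈ 1061.273.
Standard quotas: P6 1.691, P7 2.295, P3 3.844, P8 3.169.
Lower quotas: P6 1, P7 2, P3 3, P8 3 (sum 9, leaving 2 seats).
Remainders in descending order: P3 0.844, P6 0.691, P7 0.295, P8 0.169.
Largest remainders: P3, P6 receive the extra seats.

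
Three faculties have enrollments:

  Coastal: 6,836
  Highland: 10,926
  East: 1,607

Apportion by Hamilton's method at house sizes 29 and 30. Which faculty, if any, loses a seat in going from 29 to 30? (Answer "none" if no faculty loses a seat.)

At 29 seats: Coastal 10, Highland 16, East 3.
At 30 seats: Coastal 11, Highland 17, East 2.
East drops from 3 to 2.

East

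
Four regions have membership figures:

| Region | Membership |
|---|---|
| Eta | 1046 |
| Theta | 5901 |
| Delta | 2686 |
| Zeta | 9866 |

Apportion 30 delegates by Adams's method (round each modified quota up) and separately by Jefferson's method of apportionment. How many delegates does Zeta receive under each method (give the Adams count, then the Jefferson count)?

Adams: Eta 2, Theta 9, Delta 4, Zeta 15.
Jefferson: Eta 1, Theta 9, Delta 4, Zeta 16.
Zeta gets 15 under Adams and 16 under Jefferson.

15 and 16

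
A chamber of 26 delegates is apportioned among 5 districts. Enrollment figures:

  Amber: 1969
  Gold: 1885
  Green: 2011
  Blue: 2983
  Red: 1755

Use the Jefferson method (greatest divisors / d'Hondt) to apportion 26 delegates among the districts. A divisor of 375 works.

With modified divisor 375: modified quotas Amber 5.251, Gold 5.027, Green 5.363, Blue 7.955, Red 4.680.
Rounding down: Amber 5, Gold 5, Green 5, Blue 7, Red 4 (total 26).

Amber=5, Gold=5, Green=5, Blue=7, Red=4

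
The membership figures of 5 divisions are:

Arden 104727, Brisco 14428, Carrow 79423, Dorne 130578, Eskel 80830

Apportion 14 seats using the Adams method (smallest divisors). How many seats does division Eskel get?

3

Standard divisor 409986/14 ≈ 29284.714; standard quotas: Arden 3.576, Brisco 0.493, Carrow 2.712, Dorne 4.459, Eskel 2.760.
Rounding up gives 4, 1, 3, 5, 3 = 16 seats, so the divisor must be adjusted.
With modified divisor 37300: modified quotas Arden 2.808, Brisco 0.387, Carrow 2.129, Dorne 3.501, Eskel 2.167.
Rounding up: Arden 3, Brisco 1, Carrow 3, Dorne 4, Eskel 3 (total 14).
Eskel receives 3.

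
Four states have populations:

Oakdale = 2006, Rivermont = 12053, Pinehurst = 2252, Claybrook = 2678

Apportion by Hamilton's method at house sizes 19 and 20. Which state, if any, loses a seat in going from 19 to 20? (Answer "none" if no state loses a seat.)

none

At 19 seats: Oakdale 2, Rivermont 12, Pinehurst 2, Claybrook 3.
At 20 seats: Oakdale 2, Rivermont 13, Pinehurst 2, Claybrook 3.
No state's allocation decreased.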